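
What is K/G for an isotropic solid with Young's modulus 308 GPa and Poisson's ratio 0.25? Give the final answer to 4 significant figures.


G = E / (2*(1+nu))
G = 308 / (2*(1+0.25)) = 123.2 GPa
K = E / (3*(1-2*nu))
K = 308 / (3*(1-2*0.25)) = 205.333 GPa
K/G = 205.333 / 123.2 = 1.667


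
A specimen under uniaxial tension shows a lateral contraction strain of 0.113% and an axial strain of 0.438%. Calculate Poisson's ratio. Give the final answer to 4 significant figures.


nu = -epsilon_lat / epsilon_axial
Lateral strain is contraction (negative), so using magnitudes:
nu = 0.113 / 0.438
nu = 0.258


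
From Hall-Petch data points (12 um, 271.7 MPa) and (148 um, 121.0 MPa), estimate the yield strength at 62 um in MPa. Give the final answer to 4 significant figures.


sigma_y = sigma0 + k / sqrt(d)
1/sqrt(d1) = 1/sqrt(1.2e-05) = 288.675;  1/sqrt(d2) = 82.1995
k = (sigma1 - sigma2) / (1/sqrt(d1) - 1/sqrt(d2)) = (271.7 - 121.0) / (288.675 - 82.1995) = 0.729868 MPa*m^0.5
sigma0 = sigma1 - k/sqrt(d1) = 271.7 - 0.729868*288.675 = 61.0052 MPa
sigma_y(d3) = 61.0052 + 0.729868 / sqrt(6.2e-05) = 153.7 MPa


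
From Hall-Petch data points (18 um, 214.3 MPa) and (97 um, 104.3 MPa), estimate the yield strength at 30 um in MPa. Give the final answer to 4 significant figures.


sigma_y = sigma0 + k / sqrt(d)
1/sqrt(d1) = 1/sqrt(1.8e-05) = 235.702;  1/sqrt(d2) = 101.535
k = (sigma1 - sigma2) / (1/sqrt(d1) - 1/sqrt(d2)) = (214.3 - 104.3) / (235.702 - 101.535) = 0.81987 MPa*m^0.5
sigma0 = sigma1 - k/sqrt(d1) = 214.3 - 0.81987*235.702 = 21.0548 MPa
sigma_y(d3) = 21.0548 + 0.81987 / sqrt(3e-05) = 170.7 MPa


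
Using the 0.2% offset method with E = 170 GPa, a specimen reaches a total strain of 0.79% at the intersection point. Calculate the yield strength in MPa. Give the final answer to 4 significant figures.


Offset strain = 0.002
Elastic strain at yield = total_strain - offset = 7.9e-03 - 0.002 = 5.9e-03
sigma_y = E * elastic_strain = 170000 * 5.9e-03
sigma_y = 1003 MPa


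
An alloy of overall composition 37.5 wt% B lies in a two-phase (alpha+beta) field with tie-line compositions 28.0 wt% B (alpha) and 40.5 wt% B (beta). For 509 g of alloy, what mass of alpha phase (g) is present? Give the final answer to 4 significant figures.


f_alpha = (C_beta - C0) / (C_beta - C_alpha)
f_alpha = (40.5 - 37.5) / (40.5 - 28.0) = 0.24
m_alpha = f_alpha * m_total = 0.24 * 509 = 122.2 g


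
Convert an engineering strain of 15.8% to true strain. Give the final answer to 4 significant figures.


epsilon_true = ln(1 + epsilon_eng)
epsilon_true = ln(1 + 0.158)
epsilon_true = 0.1467


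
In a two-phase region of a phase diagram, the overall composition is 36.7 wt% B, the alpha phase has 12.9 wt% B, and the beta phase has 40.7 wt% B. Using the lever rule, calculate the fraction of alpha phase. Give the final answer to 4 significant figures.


f_alpha = (C_beta - C0) / (C_beta - C_alpha)
f_alpha = (40.7 - 36.7) / (40.7 - 12.9)
f_alpha = 0.1439


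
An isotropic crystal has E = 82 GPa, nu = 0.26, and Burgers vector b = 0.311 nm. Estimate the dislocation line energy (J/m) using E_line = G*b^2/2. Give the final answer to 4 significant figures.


Step 1: G = E / (2*(1+nu))
G = 82 / (2*(1+0.26)) = 32.5397 GPa = 3.25397e+10 Pa
Step 2: E_line = G*b^2/2
b = 0.311 nm = 3.11e-10 m
E_line = 0.5 * 3.25397e+10 * (3.11e-10)^2 = 1.574e-09 J/m


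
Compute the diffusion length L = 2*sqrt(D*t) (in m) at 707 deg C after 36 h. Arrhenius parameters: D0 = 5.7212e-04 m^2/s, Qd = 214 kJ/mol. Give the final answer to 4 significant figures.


Step 1: D = D0 * exp(-Qd/(R*T))
T = 980.15 K
D = 5.7212e-04 * exp(-214e3 / (8.314 * 980.15)) = 2.25155e-15 m^2/s
Step 2: L = 2*sqrt(D*t)
t = 36 h = 129600 s
L = 2*sqrt(2.25155e-15 * 129600) = 3.416e-05 m


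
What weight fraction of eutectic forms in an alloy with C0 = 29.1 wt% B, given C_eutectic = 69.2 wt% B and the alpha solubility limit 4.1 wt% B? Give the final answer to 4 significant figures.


f_primary = (C_e - C0) / (C_e - C_alpha_max)
f_primary = (69.2 - 29.1) / (69.2 - 4.1)
f_primary = 0.615975
f_eutectic = 1 - 0.615975 = 0.384


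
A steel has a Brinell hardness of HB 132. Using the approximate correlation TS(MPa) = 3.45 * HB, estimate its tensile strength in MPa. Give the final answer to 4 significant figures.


TS (MPa) = 3.45 * HB
TS = 3.45 * 132
TS = 455.4 MPa


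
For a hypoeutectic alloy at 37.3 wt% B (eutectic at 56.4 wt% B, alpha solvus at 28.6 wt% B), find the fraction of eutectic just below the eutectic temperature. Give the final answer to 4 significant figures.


f_primary = (C_e - C0) / (C_e - C_alpha_max)
f_primary = (56.4 - 37.3) / (56.4 - 28.6)
f_primary = 0.68705
f_eutectic = 1 - 0.68705 = 0.3129


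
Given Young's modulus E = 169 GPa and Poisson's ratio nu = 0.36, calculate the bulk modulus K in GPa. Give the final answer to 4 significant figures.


K = E / (3*(1-2*nu))
K = 169 / (3*(1-2*0.36))
K = 201.2 GPa


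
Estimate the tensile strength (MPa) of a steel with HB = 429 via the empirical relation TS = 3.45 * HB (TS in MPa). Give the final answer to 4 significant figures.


TS (MPa) = 3.45 * HB
TS = 3.45 * 429
TS = 1480 MPa


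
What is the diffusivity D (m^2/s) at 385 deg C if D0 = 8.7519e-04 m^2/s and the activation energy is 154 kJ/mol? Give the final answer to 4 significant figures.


D = D0 * exp(-Qd / (R*T))
T = 658.15 K
D = 8.7519e-04 * exp(-154e3 / (8.314 * 658.15))
D = 5.24e-16 m^2/s


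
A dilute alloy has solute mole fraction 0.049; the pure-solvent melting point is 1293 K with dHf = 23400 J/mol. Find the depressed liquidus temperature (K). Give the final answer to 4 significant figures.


dT = R*Tm^2*x / dHf
dT = 8.314 * 1293^2 * 0.049 / 23400
dT = 29.1063 K
T_new = 1293 - 29.1063 = 1264 K


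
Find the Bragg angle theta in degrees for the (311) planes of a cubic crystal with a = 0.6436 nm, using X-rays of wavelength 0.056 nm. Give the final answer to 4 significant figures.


d = a / sqrt(h^2+k^2+l^2)
d = 0.6436 / sqrt(11) = 0.194053 nm
lambda = 2*d*sin(theta)  =>  sin(theta) = lambda / (2*d)
sin(theta) = 0.056 / (2 * 0.194053) = 0.144291
theta = 8.296 deg


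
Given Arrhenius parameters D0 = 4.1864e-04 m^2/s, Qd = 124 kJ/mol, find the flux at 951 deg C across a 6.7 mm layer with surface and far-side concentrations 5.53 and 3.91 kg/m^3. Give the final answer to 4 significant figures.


Step 1: D = D0 * exp(-Qd/(R*T))
T = 951 + 273.15 = 1224.15 K
D = 4.1864e-04 * exp(-124e3 / (8.314 * 1224.15)) = 2.14069e-09 m^2/s
Step 2: J = D * (C1 - C2) / dx
J = 2.14069e-09 * (5.53 - 3.91) / 6.7e-03
J = 5.176e-07 kg/(m^2*s)


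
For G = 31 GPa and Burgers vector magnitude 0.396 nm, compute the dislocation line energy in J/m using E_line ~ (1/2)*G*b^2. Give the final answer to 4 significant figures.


E = G*b^2/2
b = 0.396 nm = 3.96e-10 m
G = 31 GPa = 3.1e+10 Pa
E = 0.5 * 3.1e+10 * (3.96e-10)^2
E = 2.431e-09 J/m


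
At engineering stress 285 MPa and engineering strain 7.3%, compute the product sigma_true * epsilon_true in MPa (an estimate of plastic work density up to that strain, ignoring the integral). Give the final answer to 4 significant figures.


sigma_true = sigma_eng * (1 + epsilon_eng)
sigma_true = 285 * (1 + 0.073) = 305.805 MPa
epsilon_true = ln(1 + epsilon_eng)
epsilon_true = ln(1 + 0.073) = 0.0704585
sigma_true * epsilon_true = 305.805 * 0.0704585 = 21.55 MPa


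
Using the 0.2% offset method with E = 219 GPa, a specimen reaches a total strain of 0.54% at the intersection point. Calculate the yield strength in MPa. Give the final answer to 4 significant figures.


Offset strain = 0.002
Elastic strain at yield = total_strain - offset = 5.4e-03 - 0.002 = 3.4e-03
sigma_y = E * elastic_strain = 219000 * 3.4e-03
sigma_y = 744.6 MPa


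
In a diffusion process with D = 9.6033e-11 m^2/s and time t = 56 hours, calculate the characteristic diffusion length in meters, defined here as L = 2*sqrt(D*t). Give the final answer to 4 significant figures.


t = 56 hr = 201600 s
Diffusion length = 2*sqrt(D*t)
= 2*sqrt(9.6033e-11 * 201600)
= 8.8e-03 m


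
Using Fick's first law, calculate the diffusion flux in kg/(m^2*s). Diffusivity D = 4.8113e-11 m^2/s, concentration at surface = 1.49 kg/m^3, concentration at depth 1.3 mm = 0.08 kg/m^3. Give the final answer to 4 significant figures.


J = -D * (dC/dx) = D * (C1 - C2) / dx
J = 4.8113e-11 * (1.49 - 0.08) / 1.3e-03
J = 5.218e-08 kg/(m^2*s)


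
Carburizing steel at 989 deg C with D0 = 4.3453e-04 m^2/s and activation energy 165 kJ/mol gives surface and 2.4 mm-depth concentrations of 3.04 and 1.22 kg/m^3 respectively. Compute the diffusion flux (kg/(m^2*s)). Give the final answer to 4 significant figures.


Step 1: D = D0 * exp(-Qd/(R*T))
T = 989 + 273.15 = 1262.15 K
D = 4.3453e-04 * exp(-165e3 / (8.314 * 1262.15)) = 6.44428e-11 m^2/s
Step 2: J = D * (C1 - C2) / dx
J = 6.44428e-11 * (3.04 - 1.22) / 2.4e-03
J = 4.887e-08 kg/(m^2*s)


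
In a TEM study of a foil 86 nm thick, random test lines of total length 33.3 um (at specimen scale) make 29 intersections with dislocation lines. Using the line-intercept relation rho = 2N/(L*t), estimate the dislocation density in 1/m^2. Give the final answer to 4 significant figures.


rho = 2N / (L * t)
L = 33.3 um = 3.33e-05 m, t = 86 nm = 8.6e-08 m
rho = 2 * 29 / (3.33e-05 * 8.6e-08)
rho = 2.025e+13 1/m^2


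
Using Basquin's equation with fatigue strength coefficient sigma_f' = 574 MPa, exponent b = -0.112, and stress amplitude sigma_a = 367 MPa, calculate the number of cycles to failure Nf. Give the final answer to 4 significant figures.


sigma_a = sigma_f' * (2*Nf)^b
2*Nf = (sigma_a / sigma_f')^(1/b)
2*Nf = (367 / 574)^(1/-0.112)
2*Nf = 54.2423
Nf = 27.12 cycles


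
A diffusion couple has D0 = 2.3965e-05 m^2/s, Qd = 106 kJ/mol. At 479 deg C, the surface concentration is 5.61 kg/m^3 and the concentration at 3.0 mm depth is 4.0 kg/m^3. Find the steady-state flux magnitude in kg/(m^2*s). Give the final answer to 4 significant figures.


Step 1: D = D0 * exp(-Qd/(R*T))
T = 479 + 273.15 = 752.15 K
D = 2.3965e-05 * exp(-106e3 / (8.314 * 752.15)) = 1.04212e-12 m^2/s
Step 2: J = D * (C1 - C2) / dx
J = 1.04212e-12 * (5.61 - 4.0) / 3e-03
J = 5.593e-10 kg/(m^2*s)


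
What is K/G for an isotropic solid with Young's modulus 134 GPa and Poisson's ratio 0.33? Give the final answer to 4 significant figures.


G = E / (2*(1+nu))
G = 134 / (2*(1+0.33)) = 50.3759 GPa
K = E / (3*(1-2*nu))
K = 134 / (3*(1-2*0.33)) = 131.373 GPa
K/G = 131.373 / 50.3759 = 2.608


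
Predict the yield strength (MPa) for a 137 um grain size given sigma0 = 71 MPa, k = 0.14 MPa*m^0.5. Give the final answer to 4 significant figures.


sigma_y = sigma0 + k / sqrt(d)
d = 137 um = 1.37e-04 m
sigma_y = 71 + 0.14 / sqrt(1.37e-04)
sigma_y = 82.96 MPa


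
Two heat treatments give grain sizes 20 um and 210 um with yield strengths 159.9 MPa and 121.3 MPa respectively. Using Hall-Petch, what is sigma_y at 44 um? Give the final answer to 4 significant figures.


sigma_y = sigma0 + k / sqrt(d)
1/sqrt(d1) = 1/sqrt(2e-05) = 223.607;  1/sqrt(d2) = 69.0066
k = (sigma1 - sigma2) / (1/sqrt(d1) - 1/sqrt(d2)) = (159.9 - 121.3) / (223.607 - 69.0066) = 0.249676 MPa*m^0.5
sigma0 = sigma1 - k/sqrt(d1) = 159.9 - 0.249676*223.607 = 104.071 MPa
sigma_y(d3) = 104.071 + 0.249676 / sqrt(4.4e-05) = 141.7 MPa


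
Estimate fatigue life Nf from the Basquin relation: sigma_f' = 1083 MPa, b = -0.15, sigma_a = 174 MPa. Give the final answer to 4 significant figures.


sigma_a = sigma_f' * (2*Nf)^b
2*Nf = (sigma_a / sigma_f')^(1/b)
2*Nf = (174 / 1083)^(1/-0.15)
2*Nf = 196726
Nf = 98360 cycles


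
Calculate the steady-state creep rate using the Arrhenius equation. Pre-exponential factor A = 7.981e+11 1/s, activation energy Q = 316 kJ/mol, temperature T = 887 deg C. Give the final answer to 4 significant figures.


rate = A * exp(-Q / (R*T))
T = 887 + 273.15 = 1160.15 K
rate = 7.981e+11 * exp(-316e3 / (8.314 * 1160.15))
rate = 4.72e-03 1/s


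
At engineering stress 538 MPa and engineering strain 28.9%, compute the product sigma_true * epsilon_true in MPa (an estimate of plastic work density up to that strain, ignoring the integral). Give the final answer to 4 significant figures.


sigma_true = sigma_eng * (1 + epsilon_eng)
sigma_true = 538 * (1 + 0.289) = 693.482 MPa
epsilon_true = ln(1 + epsilon_eng)
epsilon_true = ln(1 + 0.289) = 0.253867
sigma_true * epsilon_true = 693.482 * 0.253867 = 176.1 MPa


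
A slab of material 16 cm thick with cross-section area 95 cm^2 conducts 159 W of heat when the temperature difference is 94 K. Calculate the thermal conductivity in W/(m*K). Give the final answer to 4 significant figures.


k = Q*L / (A*dT)
L = 0.16 m, A = 9.5e-03 m^2
k = 159 * 0.16 / (9.5e-03 * 94)
k = 28.49 W/(m*K)


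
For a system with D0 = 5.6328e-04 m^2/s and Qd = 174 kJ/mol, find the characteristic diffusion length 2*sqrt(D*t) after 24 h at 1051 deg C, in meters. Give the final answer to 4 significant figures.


Step 1: D = D0 * exp(-Qd/(R*T))
T = 1324.15 K
D = 5.6328e-04 * exp(-174e3 / (8.314 * 1324.15)) = 7.7016e-11 m^2/s
Step 2: L = 2*sqrt(D*t)
t = 24 h = 86400 s
L = 2*sqrt(7.7016e-11 * 86400) = 5.159e-03 m


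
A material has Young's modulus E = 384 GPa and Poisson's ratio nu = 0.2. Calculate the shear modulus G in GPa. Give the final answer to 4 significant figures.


G = E / (2*(1+nu))
G = 384 / (2*(1+0.2))
G = 160 GPa


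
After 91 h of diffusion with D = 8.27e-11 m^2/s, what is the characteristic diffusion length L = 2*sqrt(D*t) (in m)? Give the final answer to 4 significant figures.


t = 91 hr = 327600 s
Diffusion length = 2*sqrt(D*t)
= 2*sqrt(8.27e-11 * 327600)
= 0.01041 m


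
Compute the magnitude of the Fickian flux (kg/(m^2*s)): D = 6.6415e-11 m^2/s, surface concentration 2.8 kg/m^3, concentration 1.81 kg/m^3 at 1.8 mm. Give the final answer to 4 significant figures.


J = -D * (dC/dx) = D * (C1 - C2) / dx
J = 6.6415e-11 * (2.8 - 1.81) / 1.8e-03
J = 3.653e-08 kg/(m^2*s)


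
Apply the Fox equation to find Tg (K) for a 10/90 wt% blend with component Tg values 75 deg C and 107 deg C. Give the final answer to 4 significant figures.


1/Tg = w1/Tg1 + w2/Tg2 (in Kelvin)
Tg1 = 348.15 K, Tg2 = 380.15 K
1/Tg = 0.1/348.15 + 0.9/380.15
Tg = 376.7 K


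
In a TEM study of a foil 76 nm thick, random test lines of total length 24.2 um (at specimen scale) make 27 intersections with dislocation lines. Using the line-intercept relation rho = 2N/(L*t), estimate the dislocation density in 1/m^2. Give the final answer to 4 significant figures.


rho = 2N / (L * t)
L = 24.2 um = 2.42e-05 m, t = 76 nm = 7.6e-08 m
rho = 2 * 27 / (2.42e-05 * 7.6e-08)
rho = 2.936e+13 1/m^2


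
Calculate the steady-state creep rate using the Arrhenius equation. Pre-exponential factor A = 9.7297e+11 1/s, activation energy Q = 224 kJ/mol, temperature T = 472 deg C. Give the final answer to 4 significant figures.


rate = A * exp(-Q / (R*T))
T = 472 + 273.15 = 745.15 K
rate = 9.7297e+11 * exp(-224e3 / (8.314 * 745.15))
rate = 1.929e-04 1/s


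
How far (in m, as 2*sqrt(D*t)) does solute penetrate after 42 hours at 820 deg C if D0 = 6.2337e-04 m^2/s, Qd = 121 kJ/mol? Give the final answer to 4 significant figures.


Step 1: D = D0 * exp(-Qd/(R*T))
T = 1093.15 K
D = 6.2337e-04 * exp(-121e3 / (8.314 * 1093.15)) = 1.02973e-09 m^2/s
Step 2: L = 2*sqrt(D*t)
t = 42 h = 151200 s
L = 2*sqrt(1.02973e-09 * 151200) = 0.02496 m


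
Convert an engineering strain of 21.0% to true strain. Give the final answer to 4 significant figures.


epsilon_true = ln(1 + epsilon_eng)
epsilon_true = ln(1 + 0.21)
epsilon_true = 0.1906


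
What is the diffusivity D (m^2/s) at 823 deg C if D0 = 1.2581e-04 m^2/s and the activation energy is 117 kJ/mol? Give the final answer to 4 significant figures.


D = D0 * exp(-Qd / (R*T))
T = 1096.15 K
D = 1.2581e-04 * exp(-117e3 / (8.314 * 1096.15))
D = 3.343e-10 m^2/s


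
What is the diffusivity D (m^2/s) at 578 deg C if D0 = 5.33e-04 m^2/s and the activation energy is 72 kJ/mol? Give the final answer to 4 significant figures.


D = D0 * exp(-Qd / (R*T))
T = 851.15 K
D = 5.33e-04 * exp(-72e3 / (8.314 * 851.15))
D = 2.032e-08 m^2/s


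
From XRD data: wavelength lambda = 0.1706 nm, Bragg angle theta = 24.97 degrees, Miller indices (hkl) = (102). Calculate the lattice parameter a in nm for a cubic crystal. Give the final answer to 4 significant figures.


d = lambda / (2*sin(theta))
d = 0.1706 / (2*sin(24.97 deg))
d = 0.202064 nm
a = d * sqrt(h^2+k^2+l^2) = 0.202064 * sqrt(5)
a = 0.4518 nm


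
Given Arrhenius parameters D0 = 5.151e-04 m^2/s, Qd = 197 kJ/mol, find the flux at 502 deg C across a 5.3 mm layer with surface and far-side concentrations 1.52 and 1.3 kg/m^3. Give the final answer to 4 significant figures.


Step 1: D = D0 * exp(-Qd/(R*T))
T = 502 + 273.15 = 775.15 K
D = 5.151e-04 * exp(-197e3 / (8.314 * 775.15)) = 2.73069e-17 m^2/s
Step 2: J = D * (C1 - C2) / dx
J = 2.73069e-17 * (1.52 - 1.3) / 5.3e-03
J = 1.133e-15 kg/(m^2*s)


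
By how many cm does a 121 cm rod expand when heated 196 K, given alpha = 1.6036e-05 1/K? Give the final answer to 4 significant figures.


dL = L0 * alpha * dT
dL = 121 * 1.6036e-05 * 196
dL = 0.3803 cm


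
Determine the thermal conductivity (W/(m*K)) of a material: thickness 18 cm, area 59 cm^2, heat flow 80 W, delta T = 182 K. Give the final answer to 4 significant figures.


k = Q*L / (A*dT)
L = 0.18 m, A = 5.9e-03 m^2
k = 80 * 0.18 / (5.9e-03 * 182)
k = 13.41 W/(m*K)


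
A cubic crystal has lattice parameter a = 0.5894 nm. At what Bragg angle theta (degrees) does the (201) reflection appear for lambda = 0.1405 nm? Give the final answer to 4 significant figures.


d = a / sqrt(h^2+k^2+l^2)
d = 0.5894 / sqrt(5) = 0.263588 nm
lambda = 2*d*sin(theta)  =>  sin(theta) = lambda / (2*d)
sin(theta) = 0.1405 / (2 * 0.263588) = 0.266515
theta = 15.46 deg


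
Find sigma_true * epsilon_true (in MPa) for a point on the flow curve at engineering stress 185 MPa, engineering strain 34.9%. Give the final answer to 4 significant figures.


sigma_true = sigma_eng * (1 + epsilon_eng)
sigma_true = 185 * (1 + 0.349) = 249.565 MPa
epsilon_true = ln(1 + epsilon_eng)
epsilon_true = ln(1 + 0.349) = 0.299364
sigma_true * epsilon_true = 249.565 * 0.299364 = 74.71 MPa


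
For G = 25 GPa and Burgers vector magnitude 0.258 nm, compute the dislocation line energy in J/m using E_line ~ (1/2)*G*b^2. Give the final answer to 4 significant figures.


E = G*b^2/2
b = 0.258 nm = 2.58e-10 m
G = 25 GPa = 2.5e+10 Pa
E = 0.5 * 2.5e+10 * (2.58e-10)^2
E = 8.321e-10 J/m


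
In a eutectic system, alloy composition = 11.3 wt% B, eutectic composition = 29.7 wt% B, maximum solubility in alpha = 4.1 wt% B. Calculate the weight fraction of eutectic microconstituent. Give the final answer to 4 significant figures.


f_primary = (C_e - C0) / (C_e - C_alpha_max)
f_primary = (29.7 - 11.3) / (29.7 - 4.1)
f_primary = 0.71875
f_eutectic = 1 - 0.71875 = 0.2813


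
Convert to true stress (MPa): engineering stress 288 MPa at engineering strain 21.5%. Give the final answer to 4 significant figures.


sigma_true = sigma_eng * (1 + epsilon_eng)
sigma_true = 288 * (1 + 0.215)
sigma_true = 349.9 MPa


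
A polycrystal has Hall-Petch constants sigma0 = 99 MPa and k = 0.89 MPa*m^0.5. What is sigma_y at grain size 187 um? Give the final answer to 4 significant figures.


sigma_y = sigma0 + k / sqrt(d)
d = 187 um = 1.87e-04 m
sigma_y = 99 + 0.89 / sqrt(1.87e-04)
sigma_y = 164.1 MPa


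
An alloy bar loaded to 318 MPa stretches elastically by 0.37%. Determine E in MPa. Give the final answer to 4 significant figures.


E = sigma / epsilon
epsilon = 0.37% = 3.7e-03
E = 318 / 3.7e-03
E = 85950 MPa


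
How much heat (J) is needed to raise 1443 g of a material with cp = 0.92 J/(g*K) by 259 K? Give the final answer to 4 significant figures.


Q = m * cp * dT
Q = 1443 * 0.92 * 259
Q = 343800 J


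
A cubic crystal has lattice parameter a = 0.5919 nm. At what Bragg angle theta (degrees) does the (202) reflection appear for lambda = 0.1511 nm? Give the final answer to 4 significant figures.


d = a / sqrt(h^2+k^2+l^2)
d = 0.5919 / sqrt(8) = 0.209268 nm
lambda = 2*d*sin(theta)  =>  sin(theta) = lambda / (2*d)
sin(theta) = 0.1511 / (2 * 0.209268) = 0.36102
theta = 21.16 deg


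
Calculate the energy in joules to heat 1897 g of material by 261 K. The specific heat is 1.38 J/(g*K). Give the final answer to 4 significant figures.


Q = m * cp * dT
Q = 1897 * 1.38 * 261
Q = 683300 J


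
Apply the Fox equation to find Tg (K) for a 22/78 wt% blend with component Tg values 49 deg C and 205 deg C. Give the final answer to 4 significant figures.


1/Tg = w1/Tg1 + w2/Tg2 (in Kelvin)
Tg1 = 322.15 K, Tg2 = 478.15 K
1/Tg = 0.22/322.15 + 0.78/478.15
Tg = 432.1 K


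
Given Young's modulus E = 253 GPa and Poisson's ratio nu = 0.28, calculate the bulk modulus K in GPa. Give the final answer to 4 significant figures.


K = E / (3*(1-2*nu))
K = 253 / (3*(1-2*0.28))
K = 191.7 GPa


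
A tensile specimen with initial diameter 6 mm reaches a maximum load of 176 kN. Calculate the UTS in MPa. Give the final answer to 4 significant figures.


A0 = pi*(d/2)^2 = pi*(6/2)^2 = 28.2743 mm^2
UTS = F_max / A0 = 176*1000 / 28.2743
UTS = 6225 MPa


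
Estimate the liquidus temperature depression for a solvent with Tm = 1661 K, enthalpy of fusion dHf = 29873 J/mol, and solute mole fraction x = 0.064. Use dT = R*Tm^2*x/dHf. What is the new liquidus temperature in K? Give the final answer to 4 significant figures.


dT = R*Tm^2*x / dHf
dT = 8.314 * 1661^2 * 0.064 / 29873
dT = 49.1417 K
T_new = 1661 - 49.1417 = 1612 K


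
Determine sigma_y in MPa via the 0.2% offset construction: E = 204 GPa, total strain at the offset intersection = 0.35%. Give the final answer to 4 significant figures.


Offset strain = 0.002
Elastic strain at yield = total_strain - offset = 3.5e-03 - 0.002 = 1.5e-03
sigma_y = E * elastic_strain = 204000 * 1.5e-03
sigma_y = 306 MPa


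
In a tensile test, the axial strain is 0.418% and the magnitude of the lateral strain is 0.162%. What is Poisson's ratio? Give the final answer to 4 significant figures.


nu = -epsilon_lat / epsilon_axial
Lateral strain is contraction (negative), so using magnitudes:
nu = 0.162 / 0.418
nu = 0.3876


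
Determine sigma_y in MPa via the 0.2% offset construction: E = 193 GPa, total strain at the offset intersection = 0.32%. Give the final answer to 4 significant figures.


Offset strain = 0.002
Elastic strain at yield = total_strain - offset = 3.2e-03 - 0.002 = 1.2e-03
sigma_y = E * elastic_strain = 193000 * 1.2e-03
sigma_y = 231.6 MPa


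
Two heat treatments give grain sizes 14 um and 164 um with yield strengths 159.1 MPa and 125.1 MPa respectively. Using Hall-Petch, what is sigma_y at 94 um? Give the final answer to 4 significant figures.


sigma_y = sigma0 + k / sqrt(d)
1/sqrt(d1) = 1/sqrt(1.4e-05) = 267.261;  1/sqrt(d2) = 78.0869
k = (sigma1 - sigma2) / (1/sqrt(d1) - 1/sqrt(d2)) = (159.1 - 125.1) / (267.261 - 78.0869) = 0.179728 MPa*m^0.5
sigma0 = sigma1 - k/sqrt(d1) = 159.1 - 0.179728*267.261 = 111.066 MPa
sigma_y(d3) = 111.066 + 0.179728 / sqrt(9.4e-05) = 129.6 MPa


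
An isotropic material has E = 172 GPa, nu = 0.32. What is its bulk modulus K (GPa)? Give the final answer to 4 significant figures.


K = E / (3*(1-2*nu))
K = 172 / (3*(1-2*0.32))
K = 159.3 GPa


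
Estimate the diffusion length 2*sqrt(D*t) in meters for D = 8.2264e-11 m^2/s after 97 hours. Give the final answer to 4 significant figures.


t = 97 hr = 349200 s
Diffusion length = 2*sqrt(D*t)
= 2*sqrt(8.2264e-11 * 349200)
= 0.01072 m


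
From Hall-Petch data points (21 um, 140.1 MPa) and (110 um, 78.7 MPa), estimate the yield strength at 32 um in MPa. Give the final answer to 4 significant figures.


sigma_y = sigma0 + k / sqrt(d)
1/sqrt(d1) = 1/sqrt(2.1e-05) = 218.218;  1/sqrt(d2) = 95.3463
k = (sigma1 - sigma2) / (1/sqrt(d1) - 1/sqrt(d2)) = (140.1 - 78.7) / (218.218 - 95.3463) = 0.499709 MPa*m^0.5
sigma0 = sigma1 - k/sqrt(d1) = 140.1 - 0.499709*218.218 = 31.0547 MPa
sigma_y(d3) = 31.0547 + 0.499709 / sqrt(3.2e-05) = 119.4 MPa


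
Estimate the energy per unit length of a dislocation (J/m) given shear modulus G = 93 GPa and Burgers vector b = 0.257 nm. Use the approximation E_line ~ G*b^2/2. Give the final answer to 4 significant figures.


E = G*b^2/2
b = 0.257 nm = 2.57e-10 m
G = 93 GPa = 9.3e+10 Pa
E = 0.5 * 9.3e+10 * (2.57e-10)^2
E = 3.071e-09 J/m


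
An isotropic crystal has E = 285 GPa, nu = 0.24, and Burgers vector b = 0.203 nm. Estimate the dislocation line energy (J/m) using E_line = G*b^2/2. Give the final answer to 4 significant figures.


Step 1: G = E / (2*(1+nu))
G = 285 / (2*(1+0.24)) = 114.919 GPa = 1.14919e+11 Pa
Step 2: E_line = G*b^2/2
b = 0.203 nm = 2.03e-10 m
E_line = 0.5 * 1.14919e+11 * (2.03e-10)^2 = 2.368e-09 J/m


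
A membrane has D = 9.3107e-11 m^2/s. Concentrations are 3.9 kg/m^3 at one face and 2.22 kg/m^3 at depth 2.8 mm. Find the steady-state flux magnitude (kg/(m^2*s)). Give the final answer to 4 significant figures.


J = -D * (dC/dx) = D * (C1 - C2) / dx
J = 9.3107e-11 * (3.9 - 2.22) / 2.8e-03
J = 5.586e-08 kg/(m^2*s)


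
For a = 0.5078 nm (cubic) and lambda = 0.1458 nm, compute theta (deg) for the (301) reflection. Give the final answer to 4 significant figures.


d = a / sqrt(h^2+k^2+l^2)
d = 0.5078 / sqrt(10) = 0.16058 nm
lambda = 2*d*sin(theta)  =>  sin(theta) = lambda / (2*d)
sin(theta) = 0.1458 / (2 * 0.16058) = 0.453978
theta = 27 deg


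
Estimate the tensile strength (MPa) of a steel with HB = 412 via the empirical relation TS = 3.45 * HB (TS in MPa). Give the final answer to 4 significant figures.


TS (MPa) = 3.45 * HB
TS = 3.45 * 412
TS = 1421 MPa


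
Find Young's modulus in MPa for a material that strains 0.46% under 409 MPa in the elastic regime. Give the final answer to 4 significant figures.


E = sigma / epsilon
epsilon = 0.46% = 4.6e-03
E = 409 / 4.6e-03
E = 88910 MPa


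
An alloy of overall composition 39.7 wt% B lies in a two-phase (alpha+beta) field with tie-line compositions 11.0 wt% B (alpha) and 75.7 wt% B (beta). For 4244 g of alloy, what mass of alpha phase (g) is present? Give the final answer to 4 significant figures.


f_alpha = (C_beta - C0) / (C_beta - C_alpha)
f_alpha = (75.7 - 39.7) / (75.7 - 11.0) = 0.556414
m_alpha = f_alpha * m_total = 0.556414 * 4244 = 2361 g


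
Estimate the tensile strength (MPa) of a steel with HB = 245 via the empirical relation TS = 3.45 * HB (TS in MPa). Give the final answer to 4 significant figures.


TS (MPa) = 3.45 * HB
TS = 3.45 * 245
TS = 845.3 MPa


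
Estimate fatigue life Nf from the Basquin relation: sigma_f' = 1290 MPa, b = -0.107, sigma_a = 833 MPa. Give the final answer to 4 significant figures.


sigma_a = sigma_f' * (2*Nf)^b
2*Nf = (sigma_a / sigma_f')^(1/b)
2*Nf = (833 / 1290)^(1/-0.107)
2*Nf = 59.5915
Nf = 29.8 cycles


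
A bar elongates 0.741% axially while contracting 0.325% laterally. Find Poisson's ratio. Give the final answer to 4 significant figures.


nu = -epsilon_lat / epsilon_axial
Lateral strain is contraction (negative), so using magnitudes:
nu = 0.325 / 0.741
nu = 0.4386


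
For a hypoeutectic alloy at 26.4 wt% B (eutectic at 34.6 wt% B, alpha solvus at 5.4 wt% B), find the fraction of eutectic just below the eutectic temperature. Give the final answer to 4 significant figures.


f_primary = (C_e - C0) / (C_e - C_alpha_max)
f_primary = (34.6 - 26.4) / (34.6 - 5.4)
f_primary = 0.280822
f_eutectic = 1 - 0.280822 = 0.7192


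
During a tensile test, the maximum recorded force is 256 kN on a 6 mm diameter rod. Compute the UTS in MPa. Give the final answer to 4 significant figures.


A0 = pi*(d/2)^2 = pi*(6/2)^2 = 28.2743 mm^2
UTS = F_max / A0 = 256*1000 / 28.2743
UTS = 9054 MPa


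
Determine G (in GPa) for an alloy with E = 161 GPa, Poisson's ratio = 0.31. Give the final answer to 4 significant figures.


G = E / (2*(1+nu))
G = 161 / (2*(1+0.31))
G = 61.45 GPa


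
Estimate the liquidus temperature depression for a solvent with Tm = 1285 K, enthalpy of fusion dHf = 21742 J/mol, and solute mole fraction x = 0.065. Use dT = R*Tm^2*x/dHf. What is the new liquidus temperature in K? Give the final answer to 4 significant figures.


dT = R*Tm^2*x / dHf
dT = 8.314 * 1285^2 * 0.065 / 21742
dT = 41.0422 K
T_new = 1285 - 41.0422 = 1244 K


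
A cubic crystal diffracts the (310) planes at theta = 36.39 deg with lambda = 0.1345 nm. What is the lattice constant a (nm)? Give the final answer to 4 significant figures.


d = lambda / (2*sin(theta))
d = 0.1345 / (2*sin(36.39 deg))
d = 0.113353 nm
a = d * sqrt(h^2+k^2+l^2) = 0.113353 * sqrt(10)
a = 0.3585 nm


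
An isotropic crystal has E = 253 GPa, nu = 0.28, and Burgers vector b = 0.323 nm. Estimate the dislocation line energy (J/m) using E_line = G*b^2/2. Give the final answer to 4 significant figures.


Step 1: G = E / (2*(1+nu))
G = 253 / (2*(1+0.28)) = 98.8281 GPa = 9.88281e+10 Pa
Step 2: E_line = G*b^2/2
b = 0.323 nm = 3.23e-10 m
E_line = 0.5 * 9.88281e+10 * (3.23e-10)^2 = 5.155e-09 J/m


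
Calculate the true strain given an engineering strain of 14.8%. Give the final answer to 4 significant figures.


epsilon_true = ln(1 + epsilon_eng)
epsilon_true = ln(1 + 0.148)
epsilon_true = 0.138


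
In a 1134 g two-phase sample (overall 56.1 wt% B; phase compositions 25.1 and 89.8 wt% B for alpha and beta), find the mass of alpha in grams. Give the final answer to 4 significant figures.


f_alpha = (C_beta - C0) / (C_beta - C_alpha)
f_alpha = (89.8 - 56.1) / (89.8 - 25.1) = 0.520866
m_alpha = f_alpha * m_total = 0.520866 * 1134 = 590.7 g


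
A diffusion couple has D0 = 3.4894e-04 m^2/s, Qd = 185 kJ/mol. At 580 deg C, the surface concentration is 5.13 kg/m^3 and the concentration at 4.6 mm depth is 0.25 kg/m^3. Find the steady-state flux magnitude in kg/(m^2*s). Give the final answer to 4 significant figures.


Step 1: D = D0 * exp(-Qd/(R*T))
T = 580 + 273.15 = 853.15 K
D = 3.4894e-04 * exp(-185e3 / (8.314 * 853.15)) = 1.64286e-15 m^2/s
Step 2: J = D * (C1 - C2) / dx
J = 1.64286e-15 * (5.13 - 0.25) / 4.6e-03
J = 1.743e-12 kg/(m^2*s)


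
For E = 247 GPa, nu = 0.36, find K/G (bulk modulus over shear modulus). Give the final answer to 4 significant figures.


G = E / (2*(1+nu))
G = 247 / (2*(1+0.36)) = 90.8088 GPa
K = E / (3*(1-2*nu))
K = 247 / (3*(1-2*0.36)) = 294.048 GPa
K/G = 294.048 / 90.8088 = 3.238


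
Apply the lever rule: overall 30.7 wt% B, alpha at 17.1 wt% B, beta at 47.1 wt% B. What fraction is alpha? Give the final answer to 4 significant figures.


f_alpha = (C_beta - C0) / (C_beta - C_alpha)
f_alpha = (47.1 - 30.7) / (47.1 - 17.1)
f_alpha = 0.5467


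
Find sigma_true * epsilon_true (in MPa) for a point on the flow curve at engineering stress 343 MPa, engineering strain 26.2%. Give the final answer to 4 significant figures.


sigma_true = sigma_eng * (1 + epsilon_eng)
sigma_true = 343 * (1 + 0.262) = 432.866 MPa
epsilon_true = ln(1 + epsilon_eng)
epsilon_true = ln(1 + 0.262) = 0.232698
sigma_true * epsilon_true = 432.866 * 0.232698 = 100.7 MPa


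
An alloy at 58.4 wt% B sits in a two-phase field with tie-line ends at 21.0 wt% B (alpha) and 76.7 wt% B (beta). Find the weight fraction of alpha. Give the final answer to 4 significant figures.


f_alpha = (C_beta - C0) / (C_beta - C_alpha)
f_alpha = (76.7 - 58.4) / (76.7 - 21.0)
f_alpha = 0.3285


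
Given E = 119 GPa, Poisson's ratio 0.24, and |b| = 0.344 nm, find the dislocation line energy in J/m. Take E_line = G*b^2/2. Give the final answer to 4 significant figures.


Step 1: G = E / (2*(1+nu))
G = 119 / (2*(1+0.24)) = 47.9839 GPa = 4.79839e+10 Pa
Step 2: E_line = G*b^2/2
b = 0.344 nm = 3.44e-10 m
E_line = 0.5 * 4.79839e+10 * (3.44e-10)^2 = 2.839e-09 J/m


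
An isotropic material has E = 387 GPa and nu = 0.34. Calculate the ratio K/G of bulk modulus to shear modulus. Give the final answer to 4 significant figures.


G = E / (2*(1+nu))
G = 387 / (2*(1+0.34)) = 144.403 GPa
K = E / (3*(1-2*nu))
K = 387 / (3*(1-2*0.34)) = 403.125 GPa
K/G = 403.125 / 144.403 = 2.792


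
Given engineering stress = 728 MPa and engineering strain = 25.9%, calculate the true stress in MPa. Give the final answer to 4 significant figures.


sigma_true = sigma_eng * (1 + epsilon_eng)
sigma_true = 728 * (1 + 0.259)
sigma_true = 916.6 MPa


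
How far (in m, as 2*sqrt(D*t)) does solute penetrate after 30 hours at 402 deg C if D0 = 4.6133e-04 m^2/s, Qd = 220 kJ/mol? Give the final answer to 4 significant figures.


Step 1: D = D0 * exp(-Qd/(R*T))
T = 675.15 K
D = 4.6133e-04 * exp(-220e3 / (8.314 * 675.15)) = 4.39092e-21 m^2/s
Step 2: L = 2*sqrt(D*t)
t = 30 h = 108000 s
L = 2*sqrt(4.39092e-21 * 108000) = 4.355e-08 m


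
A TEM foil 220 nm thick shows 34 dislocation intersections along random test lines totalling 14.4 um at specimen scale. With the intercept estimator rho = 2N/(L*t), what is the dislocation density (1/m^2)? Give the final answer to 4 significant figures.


rho = 2N / (L * t)
L = 14.4 um = 1.44e-05 m, t = 220 nm = 2.2e-07 m
rho = 2 * 34 / (1.44e-05 * 2.2e-07)
rho = 2.146e+13 1/m^2


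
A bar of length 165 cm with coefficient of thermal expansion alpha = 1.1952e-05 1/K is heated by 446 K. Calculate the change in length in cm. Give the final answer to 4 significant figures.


dL = L0 * alpha * dT
dL = 165 * 1.1952e-05 * 446
dL = 0.8795 cm


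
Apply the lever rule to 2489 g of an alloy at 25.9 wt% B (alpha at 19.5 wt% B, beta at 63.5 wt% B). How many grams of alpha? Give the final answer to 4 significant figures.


f_alpha = (C_beta - C0) / (C_beta - C_alpha)
f_alpha = (63.5 - 25.9) / (63.5 - 19.5) = 0.854545
m_alpha = f_alpha * m_total = 0.854545 * 2489 = 2127 g


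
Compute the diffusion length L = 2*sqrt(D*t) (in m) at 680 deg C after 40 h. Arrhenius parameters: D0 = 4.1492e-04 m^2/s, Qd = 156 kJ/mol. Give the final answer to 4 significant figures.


Step 1: D = D0 * exp(-Qd/(R*T))
T = 953.15 K
D = 4.1492e-04 * exp(-156e3 / (8.314 * 953.15)) = 1.17091e-12 m^2/s
Step 2: L = 2*sqrt(D*t)
t = 40 h = 144000 s
L = 2*sqrt(1.17091e-12 * 144000) = 8.212e-04 m


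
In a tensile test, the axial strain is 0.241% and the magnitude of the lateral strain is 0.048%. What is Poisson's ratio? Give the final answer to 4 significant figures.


nu = -epsilon_lat / epsilon_axial
Lateral strain is contraction (negative), so using magnitudes:
nu = 0.048 / 0.241
nu = 0.1992


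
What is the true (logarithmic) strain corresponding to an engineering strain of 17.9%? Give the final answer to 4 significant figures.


epsilon_true = ln(1 + epsilon_eng)
epsilon_true = ln(1 + 0.179)
epsilon_true = 0.1647


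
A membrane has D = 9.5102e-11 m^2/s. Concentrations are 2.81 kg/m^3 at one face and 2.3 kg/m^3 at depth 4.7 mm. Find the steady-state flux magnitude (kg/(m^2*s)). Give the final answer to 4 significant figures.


J = -D * (dC/dx) = D * (C1 - C2) / dx
J = 9.5102e-11 * (2.81 - 2.3) / 4.7e-03
J = 1.032e-08 kg/(m^2*s)


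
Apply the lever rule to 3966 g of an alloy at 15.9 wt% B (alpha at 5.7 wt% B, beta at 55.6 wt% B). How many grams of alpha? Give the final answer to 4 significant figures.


f_alpha = (C_beta - C0) / (C_beta - C_alpha)
f_alpha = (55.6 - 15.9) / (55.6 - 5.7) = 0.795591
m_alpha = f_alpha * m_total = 0.795591 * 3966 = 3155 g


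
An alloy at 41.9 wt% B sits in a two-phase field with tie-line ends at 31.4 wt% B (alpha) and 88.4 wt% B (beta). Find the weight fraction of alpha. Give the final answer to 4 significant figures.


f_alpha = (C_beta - C0) / (C_beta - C_alpha)
f_alpha = (88.4 - 41.9) / (88.4 - 31.4)
f_alpha = 0.8158


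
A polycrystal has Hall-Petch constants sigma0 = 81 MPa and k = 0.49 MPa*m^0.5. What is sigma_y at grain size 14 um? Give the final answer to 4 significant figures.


sigma_y = sigma0 + k / sqrt(d)
d = 14 um = 1.4e-05 m
sigma_y = 81 + 0.49 / sqrt(1.4e-05)
sigma_y = 212 MPa


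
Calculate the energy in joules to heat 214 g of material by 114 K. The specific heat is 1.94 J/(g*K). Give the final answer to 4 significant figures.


Q = m * cp * dT
Q = 214 * 1.94 * 114
Q = 47330 J


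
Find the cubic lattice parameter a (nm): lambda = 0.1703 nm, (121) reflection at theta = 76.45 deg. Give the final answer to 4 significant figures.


d = lambda / (2*sin(theta))
d = 0.1703 / (2*sin(76.45 deg))
d = 0.0875879 nm
a = d * sqrt(h^2+k^2+l^2) = 0.0875879 * sqrt(6)
a = 0.2145 nm


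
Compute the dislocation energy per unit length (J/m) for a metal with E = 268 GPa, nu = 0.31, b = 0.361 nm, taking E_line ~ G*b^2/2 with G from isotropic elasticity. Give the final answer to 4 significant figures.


Step 1: G = E / (2*(1+nu))
G = 268 / (2*(1+0.31)) = 102.29 GPa = 1.0229e+11 Pa
Step 2: E_line = G*b^2/2
b = 0.361 nm = 3.61e-10 m
E_line = 0.5 * 1.0229e+11 * (3.61e-10)^2 = 6.665e-09 J/m


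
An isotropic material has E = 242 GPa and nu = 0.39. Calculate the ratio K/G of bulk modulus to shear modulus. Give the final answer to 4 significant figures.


G = E / (2*(1+nu))
G = 242 / (2*(1+0.39)) = 87.0504 GPa
K = E / (3*(1-2*nu))
K = 242 / (3*(1-2*0.39)) = 366.667 GPa
K/G = 366.667 / 87.0504 = 4.212


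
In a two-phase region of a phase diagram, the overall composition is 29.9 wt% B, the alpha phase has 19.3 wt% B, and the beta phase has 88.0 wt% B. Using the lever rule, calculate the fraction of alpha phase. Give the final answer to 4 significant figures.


f_alpha = (C_beta - C0) / (C_beta - C_alpha)
f_alpha = (88.0 - 29.9) / (88.0 - 19.3)
f_alpha = 0.8457


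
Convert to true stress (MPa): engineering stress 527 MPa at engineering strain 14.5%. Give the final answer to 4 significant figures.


sigma_true = sigma_eng * (1 + epsilon_eng)
sigma_true = 527 * (1 + 0.145)
sigma_true = 603.4 MPa


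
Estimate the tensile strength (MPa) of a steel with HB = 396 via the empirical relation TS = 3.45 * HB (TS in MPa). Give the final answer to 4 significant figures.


TS (MPa) = 3.45 * HB
TS = 3.45 * 396
TS = 1366 MPa


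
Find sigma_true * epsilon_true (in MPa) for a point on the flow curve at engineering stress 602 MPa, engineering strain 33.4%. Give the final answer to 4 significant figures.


sigma_true = sigma_eng * (1 + epsilon_eng)
sigma_true = 602 * (1 + 0.334) = 803.068 MPa
epsilon_true = ln(1 + epsilon_eng)
epsilon_true = ln(1 + 0.334) = 0.288182
sigma_true * epsilon_true = 803.068 * 0.288182 = 231.4 MPa


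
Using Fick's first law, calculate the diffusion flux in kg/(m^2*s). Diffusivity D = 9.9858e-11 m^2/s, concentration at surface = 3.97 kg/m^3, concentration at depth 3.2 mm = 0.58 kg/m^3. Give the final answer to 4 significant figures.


J = -D * (dC/dx) = D * (C1 - C2) / dx
J = 9.9858e-11 * (3.97 - 0.58) / 3.2e-03
J = 1.058e-07 kg/(m^2*s)


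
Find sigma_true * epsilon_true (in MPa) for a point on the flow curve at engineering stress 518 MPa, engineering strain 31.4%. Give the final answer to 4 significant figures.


sigma_true = sigma_eng * (1 + epsilon_eng)
sigma_true = 518 * (1 + 0.314) = 680.652 MPa
epsilon_true = ln(1 + epsilon_eng)
epsilon_true = ln(1 + 0.314) = 0.273076
sigma_true * epsilon_true = 680.652 * 0.273076 = 185.9 MPa


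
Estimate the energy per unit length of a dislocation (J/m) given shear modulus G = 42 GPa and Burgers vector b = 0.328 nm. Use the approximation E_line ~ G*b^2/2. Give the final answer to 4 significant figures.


E = G*b^2/2
b = 0.328 nm = 3.28e-10 m
G = 42 GPa = 4.2e+10 Pa
E = 0.5 * 4.2e+10 * (3.28e-10)^2
E = 2.259e-09 J/m


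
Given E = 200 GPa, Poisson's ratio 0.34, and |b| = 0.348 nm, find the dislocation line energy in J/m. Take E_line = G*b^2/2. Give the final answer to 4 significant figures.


Step 1: G = E / (2*(1+nu))
G = 200 / (2*(1+0.34)) = 74.6269 GPa = 7.46269e+10 Pa
Step 2: E_line = G*b^2/2
b = 0.348 nm = 3.48e-10 m
E_line = 0.5 * 7.46269e+10 * (3.48e-10)^2 = 4.519e-09 J/m
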